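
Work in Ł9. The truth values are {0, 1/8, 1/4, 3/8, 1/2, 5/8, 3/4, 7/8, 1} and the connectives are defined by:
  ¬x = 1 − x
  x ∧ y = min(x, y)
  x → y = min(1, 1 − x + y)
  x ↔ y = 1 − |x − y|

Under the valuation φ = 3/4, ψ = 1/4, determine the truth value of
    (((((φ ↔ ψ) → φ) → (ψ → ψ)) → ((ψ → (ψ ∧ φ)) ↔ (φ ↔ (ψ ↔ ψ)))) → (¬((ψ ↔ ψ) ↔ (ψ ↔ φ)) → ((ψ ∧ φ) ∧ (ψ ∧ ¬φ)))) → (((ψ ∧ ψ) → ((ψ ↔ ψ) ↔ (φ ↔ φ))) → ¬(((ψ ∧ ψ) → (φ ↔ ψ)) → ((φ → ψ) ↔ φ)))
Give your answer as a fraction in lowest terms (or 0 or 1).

φ ↔ ψ = 3/4 ↔ 1/4 = 1/2
(φ ↔ ψ) → φ = 1/2 → 3/4 = 1
ψ → ψ = 1/4 → 1/4 = 1
((φ ↔ ψ) → φ) → (ψ → ψ) = 1 → 1 = 1
ψ ∧ φ = 1/4 ∧ 3/4 = 1/4
ψ → (ψ ∧ φ) = 1/4 → 1/4 = 1
ψ ↔ ψ = 1/4 ↔ 1/4 = 1
φ ↔ (ψ ↔ ψ) = 3/4 ↔ 1 = 3/4
(ψ → (ψ ∧ φ)) ↔ (φ ↔ (ψ ↔ ψ)) = 1 ↔ 3/4 = 3/4
(((φ ↔ ψ) → φ) → (ψ → ψ)) → ((ψ → (ψ ∧ φ)) ↔ (φ ↔ (ψ ↔ ψ))) = 1 → 3/4 = 3/4
ψ ↔ ψ = 1/4 ↔ 1/4 = 1
ψ ↔ φ = 1/4 ↔ 3/4 = 1/2
(ψ ↔ ψ) ↔ (ψ ↔ φ) = 1 ↔ 1/2 = 1/2
¬((ψ ↔ ψ) ↔ (ψ ↔ φ)) = ¬1/2 = 1/2
ψ ∧ φ = 1/4 ∧ 3/4 = 1/4
¬φ = ¬3/4 = 1/4
ψ ∧ ¬φ = 1/4 ∧ 1/4 = 1/4
(ψ ∧ φ) ∧ (ψ ∧ ¬φ) = 1/4 ∧ 1/4 = 1/4
¬((ψ ↔ ψ) ↔ (ψ ↔ φ)) → ((ψ ∧ φ) ∧ (ψ ∧ ¬φ)) = 1/2 → 1/4 = 3/4
((((φ ↔ ψ) → φ) → (ψ → ψ)) → ((ψ → (ψ ∧ φ)) ↔ (φ ↔ (ψ ↔ ψ)))) → (¬((ψ ↔ ψ) ↔ (ψ ↔ φ)) → ((ψ ∧ φ) ∧ (ψ ∧ ¬φ))) = 3/4 → 3/4 = 1
ψ ∧ ψ = 1/4 ∧ 1/4 = 1/4
ψ ↔ ψ = 1/4 ↔ 1/4 = 1
φ ↔ φ = 3/4 ↔ 3/4 = 1
(ψ ↔ ψ) ↔ (φ ↔ φ) = 1 ↔ 1 = 1
(ψ ∧ ψ) → ((ψ ↔ ψ) ↔ (φ ↔ φ)) = 1/4 → 1 = 1
ψ ∧ ψ = 1/4 ∧ 1/4 = 1/4
φ ↔ ψ = 3/4 ↔ 1/4 = 1/2
(ψ ∧ ψ) → (φ ↔ ψ) = 1/4 → 1/2 = 1
φ → ψ = 3/4 → 1/4 = 1/2
(φ → ψ) ↔ φ = 1/2 ↔ 3/4 = 3/4
((ψ ∧ ψ) → (φ ↔ ψ)) → ((φ → ψ) ↔ φ) = 1 → 3/4 = 3/4
¬(((ψ ∧ ψ) → (φ ↔ ψ)) → ((φ → ψ) ↔ φ)) = ¬3/4 = 1/4
((ψ ∧ ψ) → ((ψ ↔ ψ) ↔ (φ ↔ φ))) → ¬(((ψ ∧ ψ) → (φ ↔ ψ)) → ((φ → ψ) ↔ φ)) = 1 → 1/4 = 1/4
(((((φ ↔ ψ) → φ) → (ψ → ψ)) → ((ψ → (ψ ∧ φ)) ↔ (φ ↔ (ψ ↔ ψ)))) → (¬((ψ ↔ ψ) ↔ (ψ ↔ φ)) → ((ψ ∧ φ) ∧ (ψ ∧ ¬φ)))) → (((ψ ∧ ψ) → ((ψ ↔ ψ) ↔ (φ ↔ φ))) → ¬(((ψ ∧ ψ) → (φ ↔ ψ)) → ((φ → ψ) ↔ φ))) = 1 → 1/4 = 1/4

1/4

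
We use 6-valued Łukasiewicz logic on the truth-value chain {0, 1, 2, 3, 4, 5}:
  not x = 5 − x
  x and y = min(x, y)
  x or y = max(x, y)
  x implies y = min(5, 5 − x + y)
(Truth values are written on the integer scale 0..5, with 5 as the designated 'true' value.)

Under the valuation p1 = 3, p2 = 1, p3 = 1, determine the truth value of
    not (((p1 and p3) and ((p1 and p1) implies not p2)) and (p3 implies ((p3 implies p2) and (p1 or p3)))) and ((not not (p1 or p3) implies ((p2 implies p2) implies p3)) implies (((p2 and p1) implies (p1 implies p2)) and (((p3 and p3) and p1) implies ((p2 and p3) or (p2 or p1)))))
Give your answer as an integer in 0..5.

p1 and p3 = 3 and 1 = 1
p1 and p1 = 3 and 3 = 3
not p2 = not 1 = 4
(p1 and p1) implies not p2 = 3 implies 4 = 5
(p1 and p3) and ((p1 and p1) implies not p2) = 1 and 5 = 1
p3 implies p2 = 1 implies 1 = 5
p1 or p3 = 3 or 1 = 3
(p3 implies p2) and (p1 or p3) = 5 and 3 = 3
p3 implies ((p3 implies p2) and (p1 or p3)) = 1 implies 3 = 5
((p1 and p3) and ((p1 and p1) implies not p2)) and (p3 implies ((p3 implies p2) and (p1 or p3))) = 1 and 5 = 1
not (((p1 and p3) and ((p1 and p1) implies not p2)) and (p3 implies ((p3 implies p2) and (p1 or p3)))) = not 1 = 4
p1 or p3 = 3 or 1 = 3
not (p1 or p3) = not 3 = 2
not not (p1 or p3) = not 2 = 3
p2 implies p2 = 1 implies 1 = 5
(p2 implies p2) implies p3 = 5 implies 1 = 1
not not (p1 or p3) implies ((p2 implies p2) implies p3) = 3 implies 1 = 3
p2 and p1 = 1 and 3 = 1
p1 implies p2 = 3 implies 1 = 3
(p2 and p1) implies (p1 implies p2) = 1 implies 3 = 5
p3 and p3 = 1 and 1 = 1
(p3 and p3) and p1 = 1 and 3 = 1
p2 and p3 = 1 and 1 = 1
p2 or p1 = 1 or 3 = 3
(p2 and p3) or (p2 or p1) = 1 or 3 = 3
((p3 and p3) and p1) implies ((p2 and p3) or (p2 or p1)) = 1 implies 3 = 5
((p2 and p1) implies (p1 implies p2)) and (((p3 and p3) and p1) implies ((p2 and p3) or (p2 or p1))) = 5 and 5 = 5
(not not (p1 or p3) implies ((p2 implies p2) implies p3)) implies (((p2 and p1) implies (p1 implies p2)) and (((p3 and p3) and p1) implies ((p2 and p3) or (p2 or p1)))) = 3 implies 5 = 5
not (((p1 and p3) and ((p1 and p1) implies not p2)) and (p3 implies ((p3 implies p2) and (p1 or p3)))) and ((not not (p1 or p3) implies ((p2 implies p2) implies p3)) implies (((p2 and p1) implies (p1 implies p2)) and (((p3 and p3) and p1) implies ((p2 and p3) or (p2 or p1))))) = 4 and 5 = 4

4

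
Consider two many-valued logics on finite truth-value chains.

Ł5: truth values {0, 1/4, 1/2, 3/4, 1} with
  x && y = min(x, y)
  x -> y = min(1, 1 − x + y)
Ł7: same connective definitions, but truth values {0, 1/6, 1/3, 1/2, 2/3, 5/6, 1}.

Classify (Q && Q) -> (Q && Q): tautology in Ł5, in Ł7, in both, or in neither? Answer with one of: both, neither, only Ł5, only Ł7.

both

In Ł5: every assignment gives 1 — tautology.
In Ł7: every assignment gives 1 — tautology.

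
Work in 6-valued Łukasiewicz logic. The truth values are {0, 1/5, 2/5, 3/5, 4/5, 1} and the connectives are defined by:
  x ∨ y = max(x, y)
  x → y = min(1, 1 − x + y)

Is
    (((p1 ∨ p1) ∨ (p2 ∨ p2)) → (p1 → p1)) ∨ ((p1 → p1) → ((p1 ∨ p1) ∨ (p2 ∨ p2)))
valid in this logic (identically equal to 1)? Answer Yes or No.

At p1 = 1/5, p2 = 0, for instance:
p1 ∨ p1 = 1/5 ∨ 1/5 = 1/5
p2 ∨ p2 = 0 ∨ 0 = 0
(p1 ∨ p1) ∨ (p2 ∨ p2) = 1/5 ∨ 0 = 1/5
p1 → p1 = 1/5 → 1/5 = 1
((p1 ∨ p1) ∨ (p2 ∨ p2)) → (p1 → p1) = 1/5 → 1 = 1
(p1 → p1) → ((p1 ∨ p1) ∨ (p2 ∨ p2)) = 1 → 1/5 = 1/5
(((p1 ∨ p1) ∨ (p2 ∨ p2)) → (p1 → p1)) ∨ ((p1 → p1) → ((p1 ∨ p1) ∨ (p2 ∨ p2))) = 1 ∨ 1/5 = 1
and checking the remaining 35 assignments likewise gives ≥ 1 in every case.

Yes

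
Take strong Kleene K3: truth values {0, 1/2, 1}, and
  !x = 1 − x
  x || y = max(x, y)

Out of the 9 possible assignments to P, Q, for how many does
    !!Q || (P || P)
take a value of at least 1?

P = 0, Q = 0 ↦ 0  <
P = 0, Q = 1/2 ↦ 1/2  <
P = 0, Q = 1 ↦ 1  ≥
P = 1/2, Q = 0 ↦ 1/2  <
P = 1/2, Q = 1/2 ↦ 1/2  <
P = 1/2, Q = 1 ↦ 1  ≥
P = 1, Q = 0 ↦ 1  ≥
P = 1, Q = 1/2 ↦ 1  ≥
P = 1, Q = 1 ↦ 1  ≥
So 5 of the 9 assignments meet the threshold.

5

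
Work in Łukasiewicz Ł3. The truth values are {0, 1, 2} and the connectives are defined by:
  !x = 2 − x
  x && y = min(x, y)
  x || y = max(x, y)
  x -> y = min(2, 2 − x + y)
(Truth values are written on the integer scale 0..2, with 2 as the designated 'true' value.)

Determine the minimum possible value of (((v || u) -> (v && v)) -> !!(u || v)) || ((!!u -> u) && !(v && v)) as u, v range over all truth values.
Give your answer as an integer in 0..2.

Take u = 0, v = 1:
v || u = 1 || 0 = 1
v && v = 1 && 1 = 1
(v || u) -> (v && v) = 1 -> 1 = 2
u || v = 0 || 1 = 1
!(u || v) = !1 = 1
!!(u || v) = !1 = 1
((v || u) -> (v && v)) -> !!(u || v) = 2 -> 1 = 1
!u = !0 = 2
!!u = !2 = 0
!!u -> u = 0 -> 0 = 2
v && v = 1 && 1 = 1
!(v && v) = !1 = 1
(!!u -> u) && !(v && v) = 2 && 1 = 1
(((v || u) -> (v && v)) -> !!(u || v)) || ((!!u -> u) && !(v && v)) = 1 || 1 = 1
No assignment yields a value below 1, so this is the minimum.

1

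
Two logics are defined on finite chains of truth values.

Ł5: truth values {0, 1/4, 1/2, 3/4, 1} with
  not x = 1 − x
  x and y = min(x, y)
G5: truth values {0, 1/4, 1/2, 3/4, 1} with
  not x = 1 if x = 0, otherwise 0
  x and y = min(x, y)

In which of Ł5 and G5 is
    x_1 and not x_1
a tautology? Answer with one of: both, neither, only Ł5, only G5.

neither

In Ł5: at x_1 = 0 the value is 0 — not a tautology.
In G5: at x_1 = 0 the value is 0 — not a tautology.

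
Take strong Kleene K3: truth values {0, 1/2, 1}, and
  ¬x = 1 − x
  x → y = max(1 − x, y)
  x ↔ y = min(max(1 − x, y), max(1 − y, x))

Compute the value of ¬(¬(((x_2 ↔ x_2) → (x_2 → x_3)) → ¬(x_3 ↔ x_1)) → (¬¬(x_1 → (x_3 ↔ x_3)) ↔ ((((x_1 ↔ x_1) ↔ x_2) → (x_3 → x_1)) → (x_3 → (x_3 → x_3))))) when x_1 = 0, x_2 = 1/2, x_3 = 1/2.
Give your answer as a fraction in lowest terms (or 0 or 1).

1/2

x_2 ↔ x_2 = 1/2 ↔ 1/2 = 1/2
x_2 → x_3 = 1/2 → 1/2 = 1/2
(x_2 ↔ x_2) → (x_2 → x_3) = 1/2 → 1/2 = 1/2
x_3 ↔ x_1 = 1/2 ↔ 0 = 1/2
¬(x_3 ↔ x_1) = ¬1/2 = 1/2
((x_2 ↔ x_2) → (x_2 → x_3)) → ¬(x_3 ↔ x_1) = 1/2 → 1/2 = 1/2
¬(((x_2 ↔ x_2) → (x_2 → x_3)) → ¬(x_3 ↔ x_1)) = ¬1/2 = 1/2
x_3 ↔ x_3 = 1/2 ↔ 1/2 = 1/2
x_1 → (x_3 ↔ x_3) = 0 → 1/2 = 1
¬(x_1 → (x_3 ↔ x_3)) = ¬1 = 0
¬¬(x_1 → (x_3 ↔ x_3)) = ¬0 = 1
x_1 ↔ x_1 = 0 ↔ 0 = 1
(x_1 ↔ x_1) ↔ x_2 = 1 ↔ 1/2 = 1/2
x_3 → x_1 = 1/2 → 0 = 1/2
((x_1 ↔ x_1) ↔ x_2) → (x_3 → x_1) = 1/2 → 1/2 = 1/2
x_3 → x_3 = 1/2 → 1/2 = 1/2
x_3 → (x_3 → x_3) = 1/2 → 1/2 = 1/2
(((x_1 ↔ x_1) ↔ x_2) → (x_3 → x_1)) → (x_3 → (x_3 → x_3)) = 1/2 → 1/2 = 1/2
¬¬(x_1 → (x_3 ↔ x_3)) ↔ ((((x_1 ↔ x_1) ↔ x_2) → (x_3 → x_1)) → (x_3 → (x_3 → x_3))) = 1 ↔ 1/2 = 1/2
¬(((x_2 ↔ x_2) → (x_2 → x_3)) → ¬(x_3 ↔ x_1)) → (¬¬(x_1 → (x_3 ↔ x_3)) ↔ ((((x_1 ↔ x_1) ↔ x_2) → (x_3 → x_1)) → (x_3 → (x_3 → x_3)))) = 1/2 → 1/2 = 1/2
¬(¬(((x_2 ↔ x_2) → (x_2 → x_3)) → ¬(x_3 ↔ x_1)) → (¬¬(x_1 → (x_3 ↔ x_3)) ↔ ((((x_1 ↔ x_1) ↔ x_2) → (x_3 → x_1)) → (x_3 → (x_3 → x_3))))) = ¬1/2 = 1/2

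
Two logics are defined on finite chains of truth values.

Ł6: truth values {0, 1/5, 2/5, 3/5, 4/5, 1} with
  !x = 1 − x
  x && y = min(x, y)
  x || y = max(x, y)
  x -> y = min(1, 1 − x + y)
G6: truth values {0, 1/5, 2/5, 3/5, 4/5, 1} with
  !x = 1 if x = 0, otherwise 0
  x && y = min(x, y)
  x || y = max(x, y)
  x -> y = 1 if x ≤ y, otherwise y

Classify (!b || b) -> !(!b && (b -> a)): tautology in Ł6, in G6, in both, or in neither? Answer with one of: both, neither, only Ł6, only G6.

neither

In Ł6: at a = 0, b = 0 the value is 0 — not a tautology.
In G6: at a = 0, b = 0 the value is 0 — not a tautology.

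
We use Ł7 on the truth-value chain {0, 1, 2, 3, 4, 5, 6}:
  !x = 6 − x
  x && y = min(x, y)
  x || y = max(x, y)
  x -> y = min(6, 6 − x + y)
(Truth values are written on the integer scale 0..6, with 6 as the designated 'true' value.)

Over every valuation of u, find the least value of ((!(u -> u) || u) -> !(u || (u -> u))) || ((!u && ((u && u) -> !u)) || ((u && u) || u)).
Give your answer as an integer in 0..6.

Take u = 3:
u -> u = 3 -> 3 = 6
!(u -> u) = !6 = 0
!(u -> u) || u = 0 || 3 = 3
u -> u = 3 -> 3 = 6
u || (u -> u) = 3 || 6 = 6
!(u || (u -> u)) = !6 = 0
(!(u -> u) || u) -> !(u || (u -> u)) = 3 -> 0 = 3
!u = !3 = 3
u && u = 3 && 3 = 3
!u = !3 = 3
(u && u) -> !u = 3 -> 3 = 6
!u && ((u && u) -> !u) = 3 && 6 = 3
u && u = 3 && 3 = 3
(u && u) || u = 3 || 3 = 3
(!u && ((u && u) -> !u)) || ((u && u) || u) = 3 || 3 = 3
((!(u -> u) || u) -> !(u || (u -> u))) || ((!u && ((u && u) -> !u)) || ((u && u) || u)) = 3 || 3 = 3
No assignment yields a value below 3, so this is the minimum.

3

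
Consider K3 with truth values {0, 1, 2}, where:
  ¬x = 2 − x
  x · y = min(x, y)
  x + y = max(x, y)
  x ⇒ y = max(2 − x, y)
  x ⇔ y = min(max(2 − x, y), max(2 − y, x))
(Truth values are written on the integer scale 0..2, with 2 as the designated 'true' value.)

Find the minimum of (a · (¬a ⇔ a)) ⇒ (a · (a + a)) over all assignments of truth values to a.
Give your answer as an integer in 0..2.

Take a = 1:
¬a = ¬1 = 1
¬a ⇔ a = 1 ⇔ 1 = 1
a · (¬a ⇔ a) = 1 · 1 = 1
a + a = 1 + 1 = 1
a · (a + a) = 1 · 1 = 1
(a · (¬a ⇔ a)) ⇒ (a · (a + a)) = 1 ⇒ 1 = 1
No assignment yields a value below 1, so this is the minimum.

1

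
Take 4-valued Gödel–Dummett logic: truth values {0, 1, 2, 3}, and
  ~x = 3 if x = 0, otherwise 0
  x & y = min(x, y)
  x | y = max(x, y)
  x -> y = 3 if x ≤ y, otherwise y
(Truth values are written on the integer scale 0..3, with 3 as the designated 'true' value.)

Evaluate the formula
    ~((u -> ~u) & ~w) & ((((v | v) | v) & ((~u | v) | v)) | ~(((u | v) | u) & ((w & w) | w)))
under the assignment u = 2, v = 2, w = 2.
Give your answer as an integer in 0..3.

2

~u = ~2 = 0
u -> ~u = 2 -> 0 = 0
~w = ~2 = 0
(u -> ~u) & ~w = 0 & 0 = 0
~((u -> ~u) & ~w) = ~0 = 3
v | v = 2 | 2 = 2
(v | v) | v = 2 | 2 = 2
~u = ~2 = 0
~u | v = 0 | 2 = 2
(~u | v) | v = 2 | 2 = 2
((v | v) | v) & ((~u | v) | v) = 2 & 2 = 2
u | v = 2 | 2 = 2
(u | v) | u = 2 | 2 = 2
w & w = 2 & 2 = 2
(w & w) | w = 2 | 2 = 2
((u | v) | u) & ((w & w) | w) = 2 & 2 = 2
~(((u | v) | u) & ((w & w) | w)) = ~2 = 0
(((v | v) | v) & ((~u | v) | v)) | ~(((u | v) | u) & ((w & w) | w)) = 2 | 0 = 2
~((u -> ~u) & ~w) & ((((v | v) | v) & ((~u | v) | v)) | ~(((u | v) | u) & ((w & w) | w))) = 3 & 2 = 2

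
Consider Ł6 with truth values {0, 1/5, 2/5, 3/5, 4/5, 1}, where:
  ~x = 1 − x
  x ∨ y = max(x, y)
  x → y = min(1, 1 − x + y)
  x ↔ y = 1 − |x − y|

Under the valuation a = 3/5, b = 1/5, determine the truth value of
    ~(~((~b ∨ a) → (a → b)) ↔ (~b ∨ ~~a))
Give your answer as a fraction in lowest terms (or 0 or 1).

3/5

~b = ~1/5 = 4/5
~b ∨ a = 4/5 ∨ 3/5 = 4/5
a → b = 3/5 → 1/5 = 3/5
(~b ∨ a) → (a → b) = 4/5 → 3/5 = 4/5
~((~b ∨ a) → (a → b)) = ~4/5 = 1/5
~b = ~1/5 = 4/5
~a = ~3/5 = 2/5
~~a = ~2/5 = 3/5
~b ∨ ~~a = 4/5 ∨ 3/5 = 4/5
~((~b ∨ a) → (a → b)) ↔ (~b ∨ ~~a) = 1/5 ↔ 4/5 = 2/5
~(~((~b ∨ a) → (a → b)) ↔ (~b ∨ ~~a)) = ~2/5 = 3/5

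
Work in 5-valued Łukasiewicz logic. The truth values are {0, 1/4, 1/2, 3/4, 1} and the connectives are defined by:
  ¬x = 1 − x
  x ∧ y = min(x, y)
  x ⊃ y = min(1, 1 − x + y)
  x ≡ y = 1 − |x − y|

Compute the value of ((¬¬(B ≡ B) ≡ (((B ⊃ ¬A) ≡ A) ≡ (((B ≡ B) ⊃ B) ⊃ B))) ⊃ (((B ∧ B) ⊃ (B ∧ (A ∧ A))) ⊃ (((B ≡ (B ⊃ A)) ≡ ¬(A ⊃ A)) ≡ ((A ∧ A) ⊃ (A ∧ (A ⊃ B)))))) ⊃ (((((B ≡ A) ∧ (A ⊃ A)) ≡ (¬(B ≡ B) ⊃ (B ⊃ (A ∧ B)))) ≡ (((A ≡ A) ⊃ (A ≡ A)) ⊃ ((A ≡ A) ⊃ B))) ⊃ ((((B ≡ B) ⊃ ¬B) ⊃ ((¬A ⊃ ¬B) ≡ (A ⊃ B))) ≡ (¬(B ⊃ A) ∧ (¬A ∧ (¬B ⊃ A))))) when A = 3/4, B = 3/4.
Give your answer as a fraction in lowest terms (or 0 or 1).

B ≡ B = 3/4 ≡ 3/4 = 1
¬(B ≡ B) = ¬1 = 0
¬¬(B ≡ B) = ¬0 = 1
¬A = ¬3/4 = 1/4
B ⊃ ¬A = 3/4 ⊃ 1/4 = 1/2
(B ⊃ ¬A) ≡ A = 1/2 ≡ 3/4 = 3/4
B ≡ B = 3/4 ≡ 3/4 = 1
(B ≡ B) ⊃ B = 1 ⊃ 3/4 = 3/4
((B ≡ B) ⊃ B) ⊃ B = 3/4 ⊃ 3/4 = 1
((B ⊃ ¬A) ≡ A) ≡ (((B ≡ B) ⊃ B) ⊃ B) = 3/4 ≡ 1 = 3/4
¬¬(B ≡ B) ≡ (((B ⊃ ¬A) ≡ A) ≡ (((B ≡ B) ⊃ B) ⊃ B)) = 1 ≡ 3/4 = 3/4
B ∧ B = 3/4 ∧ 3/4 = 3/4
A ∧ A = 3/4 ∧ 3/4 = 3/4
B ∧ (A ∧ A) = 3/4 ∧ 3/4 = 3/4
(B ∧ B) ⊃ (B ∧ (A ∧ A)) = 3/4 ⊃ 3/4 = 1
B ⊃ A = 3/4 ⊃ 3/4 = 1
B ≡ (B ⊃ A) = 3/4 ≡ 1 = 3/4
A ⊃ A = 3/4 ⊃ 3/4 = 1
¬(A ⊃ A) = ¬1 = 0
(B ≡ (B ⊃ A)) ≡ ¬(A ⊃ A) = 3/4 ≡ 0 = 1/4
A ∧ A = 3/4 ∧ 3/4 = 3/4
A ⊃ B = 3/4 ⊃ 3/4 = 1
A ∧ (A ⊃ B) = 3/4 ∧ 1 = 3/4
(A ∧ A) ⊃ (A ∧ (A ⊃ B)) = 3/4 ⊃ 3/4 = 1
((B ≡ (B ⊃ A)) ≡ ¬(A ⊃ A)) ≡ ((A ∧ A) ⊃ (A ∧ (A ⊃ B))) = 1/4 ≡ 1 = 1/4
((B ∧ B) ⊃ (B ∧ (A ∧ A))) ⊃ (((B ≡ (B ⊃ A)) ≡ ¬(A ⊃ A)) ≡ ((A ∧ A) ⊃ (A ∧ (A ⊃ B)))) = 1 ⊃ 1/4 = 1/4
(¬¬(B ≡ B) ≡ (((B ⊃ ¬A) ≡ A) ≡ (((B ≡ B) ⊃ B) ⊃ B))) ⊃ (((B ∧ B) ⊃ (B ∧ (A ∧ A))) ⊃ (((B ≡ (B ⊃ A)) ≡ ¬(A ⊃ A)) ≡ ((A ∧ A) ⊃ (A ∧ (A ⊃ B))))) = 3/4 ⊃ 1/4 = 1/2
B ≡ A = 3/4 ≡ 3/4 = 1
A ⊃ A = 3/4 ⊃ 3/4 = 1
(B ≡ A) ∧ (A ⊃ A) = 1 ∧ 1 = 1
B ≡ B = 3/4 ≡ 3/4 = 1
¬(B ≡ B) = ¬1 = 0
A ∧ B = 3/4 ∧ 3/4 = 3/4
B ⊃ (A ∧ B) = 3/4 ⊃ 3/4 = 1
¬(B ≡ B) ⊃ (B ⊃ (A ∧ B)) = 0 ⊃ 1 = 1
((B ≡ A) ∧ (A ⊃ A)) ≡ (¬(B ≡ B) ⊃ (B ⊃ (A ∧ B))) = 1 ≡ 1 = 1
A ≡ A = 3/4 ≡ 3/4 = 1
A ≡ A = 3/4 ≡ 3/4 = 1
(A ≡ A) ⊃ (A ≡ A) = 1 ⊃ 1 = 1
A ≡ A = 3/4 ≡ 3/4 = 1
(A ≡ A) ⊃ B = 1 ⊃ 3/4 = 3/4
((A ≡ A) ⊃ (A ≡ A)) ⊃ ((A ≡ A) ⊃ B) = 1 ⊃ 3/4 = 3/4
(((B ≡ A) ∧ (A ⊃ A)) ≡ (¬(B ≡ B) ⊃ (B ⊃ (A ∧ B)))) ≡ (((A ≡ A) ⊃ (A ≡ A)) ⊃ ((A ≡ A) ⊃ B)) = 1 ≡ 3/4 = 3/4
B ≡ B = 3/4 ≡ 3/4 = 1
¬B = ¬3/4 = 1/4
(B ≡ B) ⊃ ¬B = 1 ⊃ 1/4 = 1/4
¬A = ¬3/4 = 1/4
¬B = ¬3/4 = 1/4
¬A ⊃ ¬B = 1/4 ⊃ 1/4 = 1
A ⊃ B = 3/4 ⊃ 3/4 = 1
(¬A ⊃ ¬B) ≡ (A ⊃ B) = 1 ≡ 1 = 1
((B ≡ B) ⊃ ¬B) ⊃ ((¬A ⊃ ¬B) ≡ (A ⊃ B)) = 1/4 ⊃ 1 = 1
B ⊃ A = 3/4 ⊃ 3/4 = 1
¬(B ⊃ A) = ¬1 = 0
¬A = ¬3/4 = 1/4
¬B = ¬3/4 = 1/4
¬B ⊃ A = 1/4 ⊃ 3/4 = 1
¬A ∧ (¬B ⊃ A) = 1/4 ∧ 1 = 1/4
¬(B ⊃ A) ∧ (¬A ∧ (¬B ⊃ A)) = 0 ∧ 1/4 = 0
(((B ≡ B) ⊃ ¬B) ⊃ ((¬A ⊃ ¬B) ≡ (A ⊃ B))) ≡ (¬(B ⊃ A) ∧ (¬A ∧ (¬B ⊃ A))) = 1 ≡ 0 = 0
((((B ≡ A) ∧ (A ⊃ A)) ≡ (¬(B ≡ B) ⊃ (B ⊃ (A ∧ B)))) ≡ (((A ≡ A) ⊃ (A ≡ A)) ⊃ ((A ≡ A) ⊃ B))) ⊃ ((((B ≡ B) ⊃ ¬B) ⊃ ((¬A ⊃ ¬B) ≡ (A ⊃ B))) ≡ (¬(B ⊃ A) ∧ (¬A ∧ (¬B ⊃ A)))) = 3/4 ⊃ 0 = 1/4
((¬¬(B ≡ B) ≡ (((B ⊃ ¬A) ≡ A) ≡ (((B ≡ B) ⊃ B) ⊃ B))) ⊃ (((B ∧ B) ⊃ (B ∧ (A ∧ A))) ⊃ (((B ≡ (B ⊃ A)) ≡ ¬(A ⊃ A)) ≡ ((A ∧ A) ⊃ (A ∧ (A ⊃ B)))))) ⊃ (((((B ≡ A) ∧ (A ⊃ A)) ≡ (¬(B ≡ B) ⊃ (B ⊃ (A ∧ B)))) ≡ (((A ≡ A) ⊃ (A ≡ A)) ⊃ ((A ≡ A) ⊃ B))) ⊃ ((((B ≡ B) ⊃ ¬B) ⊃ ((¬A ⊃ ¬B) ≡ (A ⊃ B))) ≡ (¬(B ⊃ A) ∧ (¬A ∧ (¬B ⊃ A))))) = 1/2 ⊃ 1/4 = 3/4

3/4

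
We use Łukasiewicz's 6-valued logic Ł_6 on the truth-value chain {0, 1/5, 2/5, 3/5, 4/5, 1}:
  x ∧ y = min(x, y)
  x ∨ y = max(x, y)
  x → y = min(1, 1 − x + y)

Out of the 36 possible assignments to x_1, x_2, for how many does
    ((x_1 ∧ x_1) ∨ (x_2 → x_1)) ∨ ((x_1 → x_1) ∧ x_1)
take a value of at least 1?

21

value 1: 21 assignments (counts)
value 4/5: 5 assignments
value 3/5: 4 assignments
value 2/5: 3 assignments
value 1/5: 2 assignments
value 0: 1 assignment
So 21 of the 36 assignments meet the threshold.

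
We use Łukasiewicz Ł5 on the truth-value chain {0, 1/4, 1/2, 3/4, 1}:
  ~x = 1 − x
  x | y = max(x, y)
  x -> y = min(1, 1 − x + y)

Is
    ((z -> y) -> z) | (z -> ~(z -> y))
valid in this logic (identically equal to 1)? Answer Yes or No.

No

Counterexample: take y = 1/4, z = 1/4.
z -> y = 1/4 -> 1/4 = 1
(z -> y) -> z = 1 -> 1/4 = 1/4
z -> y = 1/4 -> 1/4 = 1
~(z -> y) = ~1 = 0
z -> ~(z -> y) = 1/4 -> 0 = 3/4
((z -> y) -> z) | (z -> ~(z -> y)) = 1/4 | 3/4 = 3/4
This gives 3/4 ≠ 1.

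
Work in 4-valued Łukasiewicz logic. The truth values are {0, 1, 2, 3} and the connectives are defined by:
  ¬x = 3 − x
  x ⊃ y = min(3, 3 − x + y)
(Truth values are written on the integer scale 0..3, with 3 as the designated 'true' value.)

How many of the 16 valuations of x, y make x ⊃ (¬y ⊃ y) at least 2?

x = 0, y = 0 ↦ 3  ≥
x = 0, y = 1 ↦ 3  ≥
x = 0, y = 2 ↦ 3  ≥
x = 0, y = 3 ↦ 3  ≥
x = 1, y = 0 ↦ 2  ≥
x = 1, y = 1 ↦ 3  ≥
x = 1, y = 2 ↦ 3  ≥
x = 1, y = 3 ↦ 3  ≥
x = 2, y = 0 ↦ 1  <
x = 2, y = 1 ↦ 3  ≥
x = 2, y = 2 ↦ 3  ≥
x = 2, y = 3 ↦ 3  ≥
x = 3, y = 0 ↦ 0  <
x = 3, y = 1 ↦ 2  ≥
x = 3, y = 2 ↦ 3  ≥
x = 3, y = 3 ↦ 3  ≥
So 14 of the 16 assignments meet the threshold.

14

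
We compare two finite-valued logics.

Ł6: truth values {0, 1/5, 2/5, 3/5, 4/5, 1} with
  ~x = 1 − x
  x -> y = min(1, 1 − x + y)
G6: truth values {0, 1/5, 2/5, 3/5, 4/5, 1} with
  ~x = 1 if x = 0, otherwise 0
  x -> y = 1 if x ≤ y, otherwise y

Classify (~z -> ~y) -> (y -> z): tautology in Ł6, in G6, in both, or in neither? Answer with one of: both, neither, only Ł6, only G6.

In Ł6: every assignment gives 1 — tautology.
In G6: at y = 2/5, z = 1/5 the value is 1/5 — not a tautology.

only Ł6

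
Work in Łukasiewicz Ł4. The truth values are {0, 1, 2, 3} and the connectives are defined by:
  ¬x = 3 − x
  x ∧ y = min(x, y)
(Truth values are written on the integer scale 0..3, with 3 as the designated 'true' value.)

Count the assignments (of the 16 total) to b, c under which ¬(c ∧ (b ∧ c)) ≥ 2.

12

b = 0, c = 0 ↦ 3  ≥
b = 0, c = 1 ↦ 3  ≥
b = 0, c = 2 ↦ 3  ≥
b = 0, c = 3 ↦ 3  ≥
b = 1, c = 0 ↦ 3  ≥
b = 1, c = 1 ↦ 2  ≥
b = 1, c = 2 ↦ 2  ≥
b = 1, c = 3 ↦ 2  ≥
b = 2, c = 0 ↦ 3  ≥
b = 2, c = 1 ↦ 2  ≥
b = 2, c = 2 ↦ 1  <
b = 2, c = 3 ↦ 1  <
b = 3, c = 0 ↦ 3  ≥
b = 3, c = 1 ↦ 2  ≥
b = 3, c = 2 ↦ 1  <
b = 3, c = 3 ↦ 0  <
So 12 of the 16 assignments meet the threshold.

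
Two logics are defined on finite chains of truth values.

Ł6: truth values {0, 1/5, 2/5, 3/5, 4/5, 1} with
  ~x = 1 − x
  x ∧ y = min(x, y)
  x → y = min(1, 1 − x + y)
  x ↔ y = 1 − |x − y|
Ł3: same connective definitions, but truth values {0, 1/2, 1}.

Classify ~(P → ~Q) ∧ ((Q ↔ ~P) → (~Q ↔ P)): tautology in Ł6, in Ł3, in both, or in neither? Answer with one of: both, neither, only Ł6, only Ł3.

In Ł6: at P = 0, Q = 0 the value is 0 — not a tautology.
In Ł3: at P = 0, Q = 0 the value is 0 — not a tautology.

neither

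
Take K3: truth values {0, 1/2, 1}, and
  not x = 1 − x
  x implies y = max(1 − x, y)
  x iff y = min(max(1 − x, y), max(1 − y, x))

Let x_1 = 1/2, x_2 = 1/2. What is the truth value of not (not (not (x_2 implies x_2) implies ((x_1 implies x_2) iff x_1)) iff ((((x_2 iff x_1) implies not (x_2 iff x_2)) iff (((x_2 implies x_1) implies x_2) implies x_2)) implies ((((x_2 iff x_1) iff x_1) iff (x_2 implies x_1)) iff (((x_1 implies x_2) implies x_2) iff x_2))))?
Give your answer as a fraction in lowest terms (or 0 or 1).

x_2 implies x_2 = 1/2 implies 1/2 = 1/2
not (x_2 implies x_2) = not 1/2 = 1/2
x_1 implies x_2 = 1/2 implies 1/2 = 1/2
(x_1 implies x_2) iff x_1 = 1/2 iff 1/2 = 1/2
not (x_2 implies x_2) implies ((x_1 implies x_2) iff x_1) = 1/2 implies 1/2 = 1/2
not (not (x_2 implies x_2) implies ((x_1 implies x_2) iff x_1)) = not 1/2 = 1/2
x_2 iff x_1 = 1/2 iff 1/2 = 1/2
x_2 iff x_2 = 1/2 iff 1/2 = 1/2
not (x_2 iff x_2) = not 1/2 = 1/2
(x_2 iff x_1) implies not (x_2 iff x_2) = 1/2 implies 1/2 = 1/2
x_2 implies x_1 = 1/2 implies 1/2 = 1/2
(x_2 implies x_1) implies x_2 = 1/2 implies 1/2 = 1/2
((x_2 implies x_1) implies x_2) implies x_2 = 1/2 implies 1/2 = 1/2
((x_2 iff x_1) implies not (x_2 iff x_2)) iff (((x_2 implies x_1) implies x_2) implies x_2) = 1/2 iff 1/2 = 1/2
x_2 iff x_1 = 1/2 iff 1/2 = 1/2
(x_2 iff x_1) iff x_1 = 1/2 iff 1/2 = 1/2
x_2 implies x_1 = 1/2 implies 1/2 = 1/2
((x_2 iff x_1) iff x_1) iff (x_2 implies x_1) = 1/2 iff 1/2 = 1/2
x_1 implies x_2 = 1/2 implies 1/2 = 1/2
(x_1 implies x_2) implies x_2 = 1/2 implies 1/2 = 1/2
((x_1 implies x_2) implies x_2) iff x_2 = 1/2 iff 1/2 = 1/2
(((x_2 iff x_1) iff x_1) iff (x_2 implies x_1)) iff (((x_1 implies x_2) implies x_2) iff x_2) = 1/2 iff 1/2 = 1/2
(((x_2 iff x_1) implies not (x_2 iff x_2)) iff (((x_2 implies x_1) implies x_2) implies x_2)) implies ((((x_2 iff x_1) iff x_1) iff (x_2 implies x_1)) iff (((x_1 implies x_2) implies x_2) iff x_2)) = 1/2 implies 1/2 = 1/2
not (not (x_2 implies x_2) implies ((x_1 implies x_2) iff x_1)) iff ((((x_2 iff x_1) implies not (x_2 iff x_2)) iff (((x_2 implies x_1) implies x_2) implies x_2)) implies ((((x_2 iff x_1) iff x_1) iff (x_2 implies x_1)) iff (((x_1 implies x_2) implies x_2) iff x_2))) = 1/2 iff 1/2 = 1/2
not (not (not (x_2 implies x_2) implies ((x_1 implies x_2) iff x_1)) iff ((((x_2 iff x_1) implies not (x_2 iff x_2)) iff (((x_2 implies x_1) implies x_2) implies x_2)) implies ((((x_2 iff x_1) iff x_1) iff (x_2 implies x_1)) iff (((x_1 implies x_2) implies x_2) iff x_2)))) = not 1/2 = 1/2

1/2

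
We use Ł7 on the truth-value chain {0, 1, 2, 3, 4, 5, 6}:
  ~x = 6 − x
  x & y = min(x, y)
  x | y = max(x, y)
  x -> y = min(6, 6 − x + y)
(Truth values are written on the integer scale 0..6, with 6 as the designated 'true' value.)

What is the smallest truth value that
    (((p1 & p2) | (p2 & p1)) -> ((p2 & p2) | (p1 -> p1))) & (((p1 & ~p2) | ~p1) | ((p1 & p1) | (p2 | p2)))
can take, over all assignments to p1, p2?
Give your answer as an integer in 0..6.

3

Take p1 = 3, p2 = 0:
p1 & p2 = 3 & 0 = 0
p2 & p1 = 0 & 3 = 0
(p1 & p2) | (p2 & p1) = 0 | 0 = 0
p2 & p2 = 0 & 0 = 0
p1 -> p1 = 3 -> 3 = 6
(p2 & p2) | (p1 -> p1) = 0 | 6 = 6
((p1 & p2) | (p2 & p1)) -> ((p2 & p2) | (p1 -> p1)) = 0 -> 6 = 6
~p2 = ~0 = 6
p1 & ~p2 = 3 & 6 = 3
~p1 = ~3 = 3
(p1 & ~p2) | ~p1 = 3 | 3 = 3
p1 & p1 = 3 & 3 = 3
p2 | p2 = 0 | 0 = 0
(p1 & p1) | (p2 | p2) = 3 | 0 = 3
((p1 & ~p2) | ~p1) | ((p1 & p1) | (p2 | p2)) = 3 | 3 = 3
(((p1 & p2) | (p2 & p1)) -> ((p2 & p2) | (p1 -> p1))) & (((p1 & ~p2) | ~p1) | ((p1 & p1) | (p2 | p2))) = 6 & 3 = 3
No assignment yields a value below 3, so this is the minimum.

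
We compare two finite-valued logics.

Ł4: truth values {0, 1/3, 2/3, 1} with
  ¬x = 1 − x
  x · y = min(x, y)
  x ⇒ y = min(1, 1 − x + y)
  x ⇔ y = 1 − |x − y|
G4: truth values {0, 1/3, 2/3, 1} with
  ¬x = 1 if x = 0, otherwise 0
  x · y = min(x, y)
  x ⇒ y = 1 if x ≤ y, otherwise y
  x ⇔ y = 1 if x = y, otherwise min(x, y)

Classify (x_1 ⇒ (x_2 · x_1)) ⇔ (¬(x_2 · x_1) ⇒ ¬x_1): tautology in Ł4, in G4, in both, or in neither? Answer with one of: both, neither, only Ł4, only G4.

only Ł4

In Ł4: every assignment gives 1 — tautology.
In G4: at x_1 = 2/3, x_2 = 1/3 the value is 1/3 — not a tautology.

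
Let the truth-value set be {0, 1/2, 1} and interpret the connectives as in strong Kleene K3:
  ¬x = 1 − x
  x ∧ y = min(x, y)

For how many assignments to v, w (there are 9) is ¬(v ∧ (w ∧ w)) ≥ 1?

v = 0, w = 0 ↦ 1  ≥
v = 0, w = 1/2 ↦ 1  ≥
v = 0, w = 1 ↦ 1  ≥
v = 1/2, w = 0 ↦ 1  ≥
v = 1/2, w = 1/2 ↦ 1/2  <
v = 1/2, w = 1 ↦ 1/2  <
v = 1, w = 0 ↦ 1  ≥
v = 1, w = 1/2 ↦ 1/2  <
v = 1, w = 1 ↦ 0  <
So 5 of the 9 assignments meet the threshold.

5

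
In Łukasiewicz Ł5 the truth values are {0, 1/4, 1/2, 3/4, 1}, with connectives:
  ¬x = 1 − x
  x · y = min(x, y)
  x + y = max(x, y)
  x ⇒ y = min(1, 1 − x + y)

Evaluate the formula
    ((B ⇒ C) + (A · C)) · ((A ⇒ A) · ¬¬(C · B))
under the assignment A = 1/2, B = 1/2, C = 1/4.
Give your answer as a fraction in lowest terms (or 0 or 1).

B ⇒ C = 1/2 ⇒ 1/4 = 3/4
A · C = 1/2 · 1/4 = 1/4
(B ⇒ C) + (A · C) = 3/4 + 1/4 = 3/4
A ⇒ A = 1/2 ⇒ 1/2 = 1
C · B = 1/4 · 1/2 = 1/4
¬(C · B) = ¬1/4 = 3/4
¬¬(C · B) = ¬3/4 = 1/4
(A ⇒ A) · ¬¬(C · B) = 1 · 1/4 = 1/4
((B ⇒ C) + (A · C)) · ((A ⇒ A) · ¬¬(C · B)) = 3/4 · 1/4 = 1/4

1/4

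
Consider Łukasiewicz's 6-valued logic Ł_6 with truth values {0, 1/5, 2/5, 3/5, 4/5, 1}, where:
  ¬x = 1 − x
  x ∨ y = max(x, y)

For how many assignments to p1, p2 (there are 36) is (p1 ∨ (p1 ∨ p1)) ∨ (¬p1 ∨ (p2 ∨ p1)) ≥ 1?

value 1: 16 assignments (counts)
value 4/5: 12 assignments
value 3/5: 8 assignments
So 16 of the 36 assignments meet the threshold.

16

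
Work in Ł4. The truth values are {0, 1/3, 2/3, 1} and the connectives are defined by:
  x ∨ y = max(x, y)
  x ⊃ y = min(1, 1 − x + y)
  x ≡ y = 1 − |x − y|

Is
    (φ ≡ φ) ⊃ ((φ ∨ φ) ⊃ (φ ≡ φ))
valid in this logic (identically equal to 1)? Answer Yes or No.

Yes

φ = 0 ↦ 1
φ = 1/3 ↦ 1
φ = 2/3 ↦ 1
φ = 1 ↦ 1
Every assignment gives a value ≥ 1.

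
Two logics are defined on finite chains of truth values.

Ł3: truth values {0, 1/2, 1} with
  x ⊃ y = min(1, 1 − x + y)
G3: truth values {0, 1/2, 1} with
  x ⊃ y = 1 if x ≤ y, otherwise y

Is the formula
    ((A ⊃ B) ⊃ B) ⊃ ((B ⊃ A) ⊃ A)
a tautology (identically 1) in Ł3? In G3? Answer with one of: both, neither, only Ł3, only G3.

In Ł3: every assignment gives 1 — tautology.
In G3: at A = 1/2, B = 0 the value is 1/2 — not a tautology.

only Ł3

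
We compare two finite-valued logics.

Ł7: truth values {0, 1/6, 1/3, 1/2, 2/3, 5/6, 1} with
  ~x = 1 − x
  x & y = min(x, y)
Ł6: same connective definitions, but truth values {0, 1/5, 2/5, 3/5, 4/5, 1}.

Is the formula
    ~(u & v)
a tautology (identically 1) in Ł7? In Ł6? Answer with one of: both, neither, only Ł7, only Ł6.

In Ł7: at u = 1/6, v = 1/6 the value is 5/6 — not a tautology.
In Ł6: at u = 1/5, v = 1/5 the value is 4/5 — not a tautology.

neither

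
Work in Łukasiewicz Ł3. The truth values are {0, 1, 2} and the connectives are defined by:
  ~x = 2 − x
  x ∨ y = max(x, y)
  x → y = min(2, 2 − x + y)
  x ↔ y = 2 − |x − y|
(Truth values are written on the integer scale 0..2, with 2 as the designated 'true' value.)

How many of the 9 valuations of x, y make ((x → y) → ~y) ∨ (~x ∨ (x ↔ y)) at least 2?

x = 0, y = 0 ↦ 2  ≥
x = 0, y = 1 ↦ 2  ≥
x = 0, y = 2 ↦ 2  ≥
x = 1, y = 0 ↦ 2  ≥
x = 1, y = 1 ↦ 2  ≥
x = 1, y = 2 ↦ 1  <
x = 2, y = 0 ↦ 2  ≥
x = 2, y = 1 ↦ 2  ≥
x = 2, y = 2 ↦ 2  ≥
So 8 of the 9 assignments meet the threshold.

8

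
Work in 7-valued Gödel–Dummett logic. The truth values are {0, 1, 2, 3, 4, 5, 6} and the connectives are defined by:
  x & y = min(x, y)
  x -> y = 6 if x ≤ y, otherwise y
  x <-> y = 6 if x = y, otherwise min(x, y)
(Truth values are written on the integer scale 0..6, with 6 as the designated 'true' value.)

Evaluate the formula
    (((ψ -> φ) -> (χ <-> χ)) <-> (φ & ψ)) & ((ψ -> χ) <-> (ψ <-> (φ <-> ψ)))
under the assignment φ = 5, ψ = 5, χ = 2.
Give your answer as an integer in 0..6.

ψ -> φ = 5 -> 5 = 6
χ <-> χ = 2 <-> 2 = 6
(ψ -> φ) -> (χ <-> χ) = 6 -> 6 = 6
φ & ψ = 5 & 5 = 5
((ψ -> φ) -> (χ <-> χ)) <-> (φ & ψ) = 6 <-> 5 = 5
ψ -> χ = 5 -> 2 = 2
φ <-> ψ = 5 <-> 5 = 6
ψ <-> (φ <-> ψ) = 5 <-> 6 = 5
(ψ -> χ) <-> (ψ <-> (φ <-> ψ)) = 2 <-> 5 = 2
(((ψ -> φ) -> (χ <-> χ)) <-> (φ & ψ)) & ((ψ -> χ) <-> (ψ <-> (φ <-> ψ))) = 5 & 2 = 2

2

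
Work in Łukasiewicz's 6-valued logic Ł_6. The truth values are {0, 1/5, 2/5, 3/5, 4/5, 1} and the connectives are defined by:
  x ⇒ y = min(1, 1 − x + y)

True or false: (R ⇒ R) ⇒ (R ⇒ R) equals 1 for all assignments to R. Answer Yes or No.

Yes

R = 0 ↦ 1
R = 1/5 ↦ 1
R = 2/5 ↦ 1
R = 3/5 ↦ 1
R = 4/5 ↦ 1
R = 1 ↦ 1
Every assignment gives a value ≥ 1.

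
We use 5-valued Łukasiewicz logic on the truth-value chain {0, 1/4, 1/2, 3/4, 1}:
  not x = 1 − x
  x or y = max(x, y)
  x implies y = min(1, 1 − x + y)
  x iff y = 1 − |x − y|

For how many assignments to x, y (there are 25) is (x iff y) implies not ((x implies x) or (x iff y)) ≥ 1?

2

value 1: 2 assignments (counts)
value 3/4: 4 assignments
value 1/2: 6 assignments
value 1/4: 8 assignments
value 0: 5 assignments
So 2 of the 25 assignments meet the threshold.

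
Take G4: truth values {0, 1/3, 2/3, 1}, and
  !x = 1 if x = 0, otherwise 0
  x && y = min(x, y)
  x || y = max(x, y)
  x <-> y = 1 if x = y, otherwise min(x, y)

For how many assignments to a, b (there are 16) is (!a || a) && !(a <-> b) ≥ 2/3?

a = 0, b = 0 ↦ 0  <
a = 0, b = 1/3 ↦ 1  ≥
a = 0, b = 2/3 ↦ 1  ≥
a = 0, b = 1 ↦ 1  ≥
a = 1/3, b = 0 ↦ 1/3  <
a = 1/3, b = 1/3 ↦ 0  <
a = 1/3, b = 2/3 ↦ 0  <
a = 1/3, b = 1 ↦ 0  <
a = 2/3, b = 0 ↦ 2/3  ≥
a = 2/3, b = 1/3 ↦ 0  <
a = 2/3, b = 2/3 ↦ 0  <
a = 2/3, b = 1 ↦ 0  <
a = 1, b = 0 ↦ 1  ≥
a = 1, b = 1/3 ↦ 0  <
a = 1, b = 2/3 ↦ 0  <
a = 1, b = 1 ↦ 0  <
So 5 of the 16 assignments meet the threshold.

5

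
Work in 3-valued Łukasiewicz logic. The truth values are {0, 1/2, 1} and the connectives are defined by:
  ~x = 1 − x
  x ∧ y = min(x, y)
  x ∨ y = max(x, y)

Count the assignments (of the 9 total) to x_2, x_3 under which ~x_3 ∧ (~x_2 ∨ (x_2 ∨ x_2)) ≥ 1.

2

x_2 = 0, x_3 = 0 ↦ 1  ≥
x_2 = 0, x_3 = 1/2 ↦ 1/2  <
x_2 = 0, x_3 = 1 ↦ 0  <
x_2 = 1/2, x_3 = 0 ↦ 1/2  <
x_2 = 1/2, x_3 = 1/2 ↦ 1/2  <
x_2 = 1/2, x_3 = 1 ↦ 0  <
x_2 = 1, x_3 = 0 ↦ 1  ≥
x_2 = 1, x_3 = 1/2 ↦ 1/2  <
x_2 = 1, x_3 = 1 ↦ 0  <
So 2 of the 9 assignments meet the threshold.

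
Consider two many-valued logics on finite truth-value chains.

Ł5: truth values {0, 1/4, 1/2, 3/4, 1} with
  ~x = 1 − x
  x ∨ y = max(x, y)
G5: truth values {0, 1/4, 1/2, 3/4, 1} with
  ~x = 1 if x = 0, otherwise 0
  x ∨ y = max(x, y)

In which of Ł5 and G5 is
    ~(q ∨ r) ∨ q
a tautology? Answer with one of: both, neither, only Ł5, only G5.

In Ł5: at q = 0, r = 1/4 the value is 3/4 — not a tautology.
In G5: at q = 0, r = 1/4 the value is 0 — not a tautology.

neither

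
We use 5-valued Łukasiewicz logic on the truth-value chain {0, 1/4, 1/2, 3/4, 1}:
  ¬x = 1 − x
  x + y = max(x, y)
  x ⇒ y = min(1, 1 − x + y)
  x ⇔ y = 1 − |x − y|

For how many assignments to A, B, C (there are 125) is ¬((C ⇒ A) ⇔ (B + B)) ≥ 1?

value 1: 16 assignments (counts)
value 3/4: 22 assignments
value 1/2: 28 assignments
value 1/4: 34 assignments
value 0: 25 assignments
So 16 of the 125 assignments meet the threshold.

16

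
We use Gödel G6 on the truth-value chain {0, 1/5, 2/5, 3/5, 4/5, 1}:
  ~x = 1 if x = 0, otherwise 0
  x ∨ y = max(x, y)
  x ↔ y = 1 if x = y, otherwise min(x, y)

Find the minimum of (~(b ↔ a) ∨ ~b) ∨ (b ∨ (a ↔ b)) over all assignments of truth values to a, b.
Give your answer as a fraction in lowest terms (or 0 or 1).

1/5

Take a = 2/5, b = 1/5:
b ↔ a = 1/5 ↔ 2/5 = 1/5
~(b ↔ a) = ~1/5 = 0
~b = ~1/5 = 0
~(b ↔ a) ∨ ~b = 0 ∨ 0 = 0
a ↔ b = 2/5 ↔ 1/5 = 1/5
b ∨ (a ↔ b) = 1/5 ∨ 1/5 = 1/5
(~(b ↔ a) ∨ ~b) ∨ (b ∨ (a ↔ b)) = 0 ∨ 1/5 = 1/5
No assignment yields a value below 1/5, so this is the minimum.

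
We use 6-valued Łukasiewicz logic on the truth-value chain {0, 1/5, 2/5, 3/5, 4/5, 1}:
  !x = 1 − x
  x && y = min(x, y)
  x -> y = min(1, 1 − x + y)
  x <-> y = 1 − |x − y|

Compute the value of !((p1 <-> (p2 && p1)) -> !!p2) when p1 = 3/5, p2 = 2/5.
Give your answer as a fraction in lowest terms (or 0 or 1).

p2 && p1 = 2/5 && 3/5 = 2/5
p1 <-> (p2 && p1) = 3/5 <-> 2/5 = 4/5
!p2 = !2/5 = 3/5
!!p2 = !3/5 = 2/5
(p1 <-> (p2 && p1)) -> !!p2 = 4/5 -> 2/5 = 3/5
!((p1 <-> (p2 && p1)) -> !!p2) = !3/5 = 2/5

2/5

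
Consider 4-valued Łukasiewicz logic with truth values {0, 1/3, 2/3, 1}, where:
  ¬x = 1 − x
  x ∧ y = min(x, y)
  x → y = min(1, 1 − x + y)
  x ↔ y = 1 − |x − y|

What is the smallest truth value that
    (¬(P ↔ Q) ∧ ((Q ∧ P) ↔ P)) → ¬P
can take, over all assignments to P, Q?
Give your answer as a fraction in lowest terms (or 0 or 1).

Take P = 1, Q = 1/3:
P ↔ Q = 1 ↔ 1/3 = 1/3
¬(P ↔ Q) = ¬1/3 = 2/3
Q ∧ P = 1/3 ∧ 1 = 1/3
(Q ∧ P) ↔ P = 1/3 ↔ 1 = 1/3
¬(P ↔ Q) ∧ ((Q ∧ P) ↔ P) = 2/3 ∧ 1/3 = 1/3
¬P = ¬1 = 0
(¬(P ↔ Q) ∧ ((Q ∧ P) ↔ P)) → ¬P = 1/3 → 0 = 2/3
No assignment yields a value below 2/3, so this is the minimum.

2/3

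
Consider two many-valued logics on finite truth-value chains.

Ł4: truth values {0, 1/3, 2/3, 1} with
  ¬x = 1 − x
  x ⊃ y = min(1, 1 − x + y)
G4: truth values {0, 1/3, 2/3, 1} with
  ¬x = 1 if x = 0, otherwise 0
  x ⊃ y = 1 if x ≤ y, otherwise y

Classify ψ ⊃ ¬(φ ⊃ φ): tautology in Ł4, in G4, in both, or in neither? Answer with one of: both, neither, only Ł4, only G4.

In Ł4: at φ = 0, ψ = 1/3 the value is 2/3 — not a tautology.
In G4: at φ = 0, ψ = 1/3 the value is 0 — not a tautology.

neither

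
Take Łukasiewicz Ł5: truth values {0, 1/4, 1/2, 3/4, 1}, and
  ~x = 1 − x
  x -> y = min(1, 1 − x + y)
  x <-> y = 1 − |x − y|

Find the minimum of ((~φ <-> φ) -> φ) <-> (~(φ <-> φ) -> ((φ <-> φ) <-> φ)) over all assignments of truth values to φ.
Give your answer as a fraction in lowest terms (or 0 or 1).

1/2

Take φ = 1/2:
~φ = ~1/2 = 1/2
~φ <-> φ = 1/2 <-> 1/2 = 1
(~φ <-> φ) -> φ = 1 -> 1/2 = 1/2
φ <-> φ = 1/2 <-> 1/2 = 1
~(φ <-> φ) = ~1 = 0
φ <-> φ = 1/2 <-> 1/2 = 1
(φ <-> φ) <-> φ = 1 <-> 1/2 = 1/2
~(φ <-> φ) -> ((φ <-> φ) <-> φ) = 0 -> 1/2 = 1
((~φ <-> φ) -> φ) <-> (~(φ <-> φ) -> ((φ <-> φ) <-> φ)) = 1/2 <-> 1 = 1/2
No assignment yields a value below 1/2, so this is the minimum.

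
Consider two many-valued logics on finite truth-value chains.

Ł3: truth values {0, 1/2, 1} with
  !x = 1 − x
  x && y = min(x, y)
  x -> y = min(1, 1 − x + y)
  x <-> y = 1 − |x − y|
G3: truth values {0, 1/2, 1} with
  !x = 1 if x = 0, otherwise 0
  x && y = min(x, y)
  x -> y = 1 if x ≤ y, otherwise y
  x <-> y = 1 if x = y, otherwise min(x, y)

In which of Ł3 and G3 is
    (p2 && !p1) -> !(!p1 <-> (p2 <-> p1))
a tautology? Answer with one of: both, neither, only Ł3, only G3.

only G3

In Ł3: at p1 = 1/2, p2 = 1 the value is 1/2 — not a tautology.
In G3: every assignment gives 1 — tautology.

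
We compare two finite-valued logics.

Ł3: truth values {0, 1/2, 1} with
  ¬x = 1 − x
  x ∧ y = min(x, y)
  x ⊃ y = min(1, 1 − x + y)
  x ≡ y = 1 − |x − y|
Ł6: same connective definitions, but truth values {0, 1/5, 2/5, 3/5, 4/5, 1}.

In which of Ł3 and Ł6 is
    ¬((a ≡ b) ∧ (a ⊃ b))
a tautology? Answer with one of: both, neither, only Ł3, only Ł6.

In Ł3: at a = 0, b = 0 the value is 0 — not a tautology.
In Ł6: at a = 0, b = 0 the value is 0 — not a tautology.

neither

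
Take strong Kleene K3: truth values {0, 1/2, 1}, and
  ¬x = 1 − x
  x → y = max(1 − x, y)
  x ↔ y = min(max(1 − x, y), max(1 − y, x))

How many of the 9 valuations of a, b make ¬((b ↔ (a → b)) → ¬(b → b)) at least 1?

a = 0, b = 0 ↦ 0  <
a = 0, b = 1/2 ↦ 1/2  <
a = 0, b = 1 ↦ 1  ≥
a = 1/2, b = 0 ↦ 1/2  <
a = 1/2, b = 1/2 ↦ 1/2  <
a = 1/2, b = 1 ↦ 1  ≥
a = 1, b = 0 ↦ 1  ≥
a = 1, b = 1/2 ↦ 1/2  <
a = 1, b = 1 ↦ 1  ≥
So 4 of the 9 assignments meet the threshold.

4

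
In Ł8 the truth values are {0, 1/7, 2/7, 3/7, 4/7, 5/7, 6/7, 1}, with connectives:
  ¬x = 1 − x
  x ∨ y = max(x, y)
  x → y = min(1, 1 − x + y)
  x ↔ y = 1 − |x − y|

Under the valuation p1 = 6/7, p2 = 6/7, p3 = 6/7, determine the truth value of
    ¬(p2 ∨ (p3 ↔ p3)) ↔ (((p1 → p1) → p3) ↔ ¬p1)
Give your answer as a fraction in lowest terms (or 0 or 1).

5/7

p3 ↔ p3 = 6/7 ↔ 6/7 = 1
p2 ∨ (p3 ↔ p3) = 6/7 ∨ 1 = 1
¬(p2 ∨ (p3 ↔ p3)) = ¬1 = 0
p1 → p1 = 6/7 → 6/7 = 1
(p1 → p1) → p3 = 1 → 6/7 = 6/7
¬p1 = ¬6/7 = 1/7
((p1 → p1) → p3) ↔ ¬p1 = 6/7 ↔ 1/7 = 2/7
¬(p2 ∨ (p3 ↔ p3)) ↔ (((p1 → p1) → p3) ↔ ¬p1) = 0 ↔ 2/7 = 5/7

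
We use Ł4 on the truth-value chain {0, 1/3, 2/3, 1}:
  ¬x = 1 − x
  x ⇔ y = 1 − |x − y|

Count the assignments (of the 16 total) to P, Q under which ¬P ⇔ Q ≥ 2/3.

P = 0, Q = 0 ↦ 0  <
P = 0, Q = 1/3 ↦ 1/3  <
P = 0, Q = 2/3 ↦ 2/3  ≥
P = 0, Q = 1 ↦ 1  ≥
P = 1/3, Q = 0 ↦ 1/3  <
P = 1/3, Q = 1/3 ↦ 2/3  ≥
P = 1/3, Q = 2/3 ↦ 1  ≥
P = 1/3, Q = 1 ↦ 2/3  ≥
P = 2/3, Q = 0 ↦ 2/3  ≥
P = 2/3, Q = 1/3 ↦ 1  ≥
P = 2/3, Q = 2/3 ↦ 2/3  ≥
P = 2/3, Q = 1 ↦ 1/3  <
P = 1, Q = 0 ↦ 1  ≥
P = 1, Q = 1/3 ↦ 2/3  ≥
P = 1, Q = 2/3 ↦ 1/3  <
P = 1, Q = 1 ↦ 0  <
So 10 of the 16 assignments meet the threshold.

10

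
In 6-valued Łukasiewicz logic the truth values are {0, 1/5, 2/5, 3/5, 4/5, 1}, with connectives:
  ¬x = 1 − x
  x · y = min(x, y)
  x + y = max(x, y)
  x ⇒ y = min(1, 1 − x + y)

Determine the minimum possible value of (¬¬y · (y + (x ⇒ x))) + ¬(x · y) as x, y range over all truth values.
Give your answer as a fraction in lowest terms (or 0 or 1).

3/5

Take x = 2/5, y = 2/5:
¬y = ¬2/5 = 3/5
¬¬y = ¬3/5 = 2/5
x ⇒ x = 2/5 ⇒ 2/5 = 1
y + (x ⇒ x) = 2/5 + 1 = 1
¬¬y · (y + (x ⇒ x)) = 2/5 · 1 = 2/5
x · y = 2/5 · 2/5 = 2/5
¬(x · y) = ¬2/5 = 3/5
(¬¬y · (y + (x ⇒ x))) + ¬(x · y) = 2/5 + 3/5 = 3/5
No assignment yields a value below 3/5, so this is the minimum.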